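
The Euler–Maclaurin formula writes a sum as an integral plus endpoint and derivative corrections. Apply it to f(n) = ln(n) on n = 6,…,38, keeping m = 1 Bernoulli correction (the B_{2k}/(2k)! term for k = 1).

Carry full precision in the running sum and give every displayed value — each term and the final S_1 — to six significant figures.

∫_6^38 ln(x) dx evaluates to 95.4777.
Boundary: ½(f(6) + f(38)) = ½(1.79176 + 3.63759) = 2.71467.
Running total after boundary: 98.1924.
Order-1 term: 1/12 · (0.0263158 − 0.166667) = -0.0116959.

S_1 ≈ 98.1807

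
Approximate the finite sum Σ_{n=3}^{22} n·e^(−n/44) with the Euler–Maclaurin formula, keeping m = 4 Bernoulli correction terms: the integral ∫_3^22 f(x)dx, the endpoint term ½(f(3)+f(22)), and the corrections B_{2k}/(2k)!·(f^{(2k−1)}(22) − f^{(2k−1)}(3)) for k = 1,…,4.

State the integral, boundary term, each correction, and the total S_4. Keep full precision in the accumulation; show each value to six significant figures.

The integral term ∫_3^22 x·e^(−x/44) dx = 170.334.
½[f(3) + f(22)] = ½[2.80227 + 13.3437] = 8.07297.
Running total after boundary: 178.407.
Correction k=1: B_{2}/2! · (f^{(1)}(22) − f^{(1)}(3)) = 1/12 · (0.303265 − 0.870403) = -0.0472614.
After k=1: 178.360.
Correction k=2: B_{4}/4! · (f^{(3)}(22) − f^{(3)}(3)) = −1/720 · (0.000783227 − 0.00141456) = 8.76849e-07.
After k=2: 178.360.
Correction k=3: B_{6}/6! · (f^{(5)}(22) − f^{(5)}(3)) = 1/30240 · (7.28207e-07 − 1.22909e-06) = -1.65638e-11.
After k=3: 178.360.
Correction k=4: B_{8}/8! · (f^{(7)}(22) − f^{(7)}(3)) = −1/1209600 · (5.43313e-10 − 8.92319e-10) = 2.88530e-16.

S_4 ≈ 178.360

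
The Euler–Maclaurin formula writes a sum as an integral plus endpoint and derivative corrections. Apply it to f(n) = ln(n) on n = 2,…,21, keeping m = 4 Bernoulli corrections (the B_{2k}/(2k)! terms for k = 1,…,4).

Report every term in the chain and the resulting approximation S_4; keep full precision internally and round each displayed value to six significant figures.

S_4 ≈ 45.3801

The integral term ∫_2^21 ln(x) dx = 43.5487.
Endpoint term: (f(2) + f(21))/2 = (0.693147 + 3.04452)/2 = 1.86883.
Integral + boundary = 45.4175.
Order-1 term: 1/12 · (0.0476190 − 0.500000) = -0.0376984.
Running total after k=1: 45.3798.
Order-2 term: −1/720 · (0.000215959 − 0.250000) = 0.000346922.
Running total after k=2: 45.3802.
Order-3 term: 1/30240 · (5.87645e-06 − 0.750000) = -2.48014e-05.
Running total after k=3: 45.3801.
Order-4 term: −1/1209600 · (3.99758e-07 − 5.62500) = 4.65030e-06.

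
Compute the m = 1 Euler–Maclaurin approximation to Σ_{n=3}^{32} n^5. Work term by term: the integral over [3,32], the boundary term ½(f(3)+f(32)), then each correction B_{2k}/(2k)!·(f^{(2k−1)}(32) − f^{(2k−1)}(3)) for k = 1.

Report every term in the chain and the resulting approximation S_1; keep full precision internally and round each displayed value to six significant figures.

∫_3^32 x^5 dx evaluates to 1.78957e+08.
Boundary: ½(f(3) + f(32)) = ½(243.000 + 3.35544e+07) = 1.67773e+07.
Running total after boundary: 1.95734e+08.
Order-1 term: 1/12 · (5.24288e+06 − 405.000) = 436873.

S_1 ≈ 1.96171e+08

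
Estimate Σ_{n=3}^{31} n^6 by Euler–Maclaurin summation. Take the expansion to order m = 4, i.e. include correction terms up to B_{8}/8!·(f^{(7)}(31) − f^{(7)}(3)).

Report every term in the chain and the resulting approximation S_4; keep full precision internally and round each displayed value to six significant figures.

S_4 ≈ 4.38843e+09

∫_3^31 x^6 dx evaluates to 3.93037e+09.
Endpoint term: (f(3) + f(31))/2 = (729.000 + 8.87504e+08)/2 = 4.43752e+08.
So far: 4.37413e+09.
Order-1 term: 1/12 · (1.71775e+08 − 1458.00) = 1.43145e+07.
Running total after k=1: 4.38844e+09.
Order-2 term: −1/720 · (3.57492e+06 − 3240.00) = -4960.67.
Running total after k=2: 4.38843e+09.
Order-3 term: 1/30240 · (22320.0 − 2160.00) = 0.666667.
Running total after k=3: 4.38843e+09.
Order-4 term: −1/1209600 · (0.00000 − 0.00000) = 0.00000.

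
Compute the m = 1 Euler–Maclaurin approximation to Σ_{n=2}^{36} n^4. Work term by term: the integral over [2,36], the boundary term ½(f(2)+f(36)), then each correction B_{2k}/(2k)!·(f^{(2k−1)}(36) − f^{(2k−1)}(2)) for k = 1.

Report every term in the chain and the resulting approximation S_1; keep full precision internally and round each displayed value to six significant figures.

S_1 ≈ 1.29486e+07

∫_2^36 x^4 dx evaluates to 1.20932e+07.
Endpoint term: (f(2) + f(36))/2 = (16.0000 + 1.67962e+06)/2 = 839816.
So far: 1.29330e+07.
k=1: B_{2}/(2)! × [f^{(1)}(36) − f^{(1)}(2)] = 1/12 × (186624 − 32.0000) = 15549.3.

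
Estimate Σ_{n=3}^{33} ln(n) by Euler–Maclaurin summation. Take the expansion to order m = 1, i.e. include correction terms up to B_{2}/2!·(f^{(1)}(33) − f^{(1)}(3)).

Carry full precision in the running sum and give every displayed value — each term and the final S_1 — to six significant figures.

S_1 ≈ 84.3612

Integral: ∫_3^33 ln(x) dx = 82.0889.
½[f(3) + f(33)] = ½[1.09861 + 3.49651] = 2.29756.
So far: 84.3865.
k=1: B_{2}/(2)! × [f^{(1)}(33) − f^{(1)}(3)] = 1/12 × (0.0303030 − 0.333333) = -0.0252525.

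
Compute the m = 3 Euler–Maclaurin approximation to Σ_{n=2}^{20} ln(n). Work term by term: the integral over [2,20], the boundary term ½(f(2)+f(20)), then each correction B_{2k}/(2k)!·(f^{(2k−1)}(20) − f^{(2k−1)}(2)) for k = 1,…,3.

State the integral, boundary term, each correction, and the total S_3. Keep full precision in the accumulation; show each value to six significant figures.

S_3 ≈ 42.3356

The integral term ∫_2^20 ln(x) dx = 40.5284.
Endpoint term: (f(2) + f(20))/2 = (0.693147 + 2.99573)/2 = 1.84444.
Integral + boundary = 42.3728.
k=1: B_{2}/(2)! × [f^{(1)}(20) − f^{(1)}(2)] = 1/12 × (0.0500000 − 0.500000) = -0.0375000.
After k=1: 42.3353.
k=2: B_{4}/(4)! × [f^{(3)}(20) − f^{(3)}(2)] = −1/720 × (0.000250000 − 0.250000) = 0.000346875.
After k=2: 42.3356.
k=3: B_{6}/(6)! × [f^{(5)}(20) − f^{(5)}(2)] = 1/30240 × (7.50000e-06 − 0.750000) = -2.48013e-05.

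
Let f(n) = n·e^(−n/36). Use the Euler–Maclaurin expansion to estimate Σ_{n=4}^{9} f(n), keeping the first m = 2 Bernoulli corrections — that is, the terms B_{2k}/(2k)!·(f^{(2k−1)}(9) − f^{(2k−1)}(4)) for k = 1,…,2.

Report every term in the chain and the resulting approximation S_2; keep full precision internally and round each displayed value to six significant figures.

S_2 ≈ 32.1880

The integral term ∫_4^9 x·e^(−x/36) dx = 26.9113.
Boundary: ½(f(4) + f(9)) = ½(3.57936 + 7.00921) = 5.29428.
So far: 32.2056.
Order-1 term: 1/12 · (0.584101 − 0.795413) = -0.0176093.
Running total after k=1: 32.1880.
Order-2 term: −1/720 · (0.00165255 − 0.00199467) = 4.75168e-07.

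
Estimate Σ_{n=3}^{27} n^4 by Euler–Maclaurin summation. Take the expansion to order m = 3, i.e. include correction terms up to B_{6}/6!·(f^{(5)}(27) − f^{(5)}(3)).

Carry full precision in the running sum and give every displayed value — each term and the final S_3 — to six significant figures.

S_3 ≈ 3.14204e+06

The integral term ∫_3^27 x^4 dx = 2.86973e+06.
Boundary: ½(f(3) + f(27)) = ½(81.0000 + 531441) = 265761.
Running total after boundary: 3.13549e+06.
Order-1 term: 1/12 · (78732.0 − 108.000) = 6552.00.
After k=1: 3.14205e+06.
Order-2 term: −1/720 · (648.000 − 72.0000) = -0.800000.
After k=2: 3.14204e+06.
Order-3 term: 1/30240 · (0.00000 − 0.00000) = 0.00000.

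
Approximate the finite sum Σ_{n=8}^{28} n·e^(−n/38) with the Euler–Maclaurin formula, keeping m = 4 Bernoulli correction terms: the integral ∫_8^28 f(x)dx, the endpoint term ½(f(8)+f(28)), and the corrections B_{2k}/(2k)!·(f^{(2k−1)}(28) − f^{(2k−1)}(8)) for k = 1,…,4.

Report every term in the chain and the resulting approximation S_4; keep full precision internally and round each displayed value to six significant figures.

S_4 ≈ 225.668

The integral term ∫_8^28 x·e^(−x/38) dx = 215.769.
Endpoint term: (f(8) + f(28))/2 = (6.48126 + 13.4014)/2 = 9.94135.
So far: 225.711.
Order-1 term: 1/12 · (0.125953 − 0.639598) = -0.0428037.
After k=1: 225.668.
Order-2 term: −1/720 · (0.000750138 − 0.00156504) = 1.13180e-06.
After k=2: 225.668.
Order-3 term: 1/30240 · (9.78567e-07 − 1.86090e-06) = -2.91777e-11.
After k=3: 225.668.
Order-4 term: −1/1209600 · (9.95601e-10 − 1.82686e-09) = 6.87214e-16.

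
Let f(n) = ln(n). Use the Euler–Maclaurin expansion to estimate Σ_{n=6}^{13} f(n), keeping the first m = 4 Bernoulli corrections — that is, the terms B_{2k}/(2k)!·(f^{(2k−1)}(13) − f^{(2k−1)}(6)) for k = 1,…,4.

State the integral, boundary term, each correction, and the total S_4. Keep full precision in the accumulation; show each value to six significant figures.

S_4 ≈ 17.7647

The integral term ∫_6^13 ln(x) dx = 15.5938.
½[f(6) + f(13)] = ½[1.79176 + 2.56495] = 2.17835.
Integral + boundary = 17.7721.
Correction k=1: B_{2}/2! · (f^{(1)}(13) − f^{(1)}(6)) = 1/12 · (0.0769231 − 0.166667) = -0.00747863.
Running total after k=1: 17.7647.
Correction k=2: B_{4}/4! · (f^{(3)}(13) − f^{(3)}(6)) = −1/720 · (0.000910332 − 0.00925926) = 1.15957e-05.
Running total after k=2: 17.7647.
Correction k=3: B_{6}/6! · (f^{(5)}(13) − f^{(5)}(6)) = 1/30240 · (6.46390e-05 − 0.00308642) = -9.99266e-08.
Running total after k=3: 17.7647.
Correction k=4: B_{8}/8! · (f^{(7)}(13) − f^{(7)}(6)) = −1/1209600 · (1.14744e-05 − 0.00257202) = 2.11685e-09.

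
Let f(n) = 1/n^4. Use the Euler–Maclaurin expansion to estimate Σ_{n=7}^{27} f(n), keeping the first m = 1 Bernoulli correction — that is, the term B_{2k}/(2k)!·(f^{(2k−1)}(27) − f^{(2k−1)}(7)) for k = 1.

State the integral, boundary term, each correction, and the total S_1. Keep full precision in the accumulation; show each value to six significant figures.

S_1 ≈ 0.00118388

Integral: ∫_7^27 1/x^4 dx = 0.000954882.
Boundary: ½(f(7) + f(27)) = ½(0.000416493 + 1.88168e-06) = 0.000209187.
So far: 0.00116407.
Correction k=1: B_{2}/2! · (f^{(1)}(27) − f^{(1)}(7)) = 1/12 · (-2.78767e-07 − (-0.000237996)) = 1.98098e-05.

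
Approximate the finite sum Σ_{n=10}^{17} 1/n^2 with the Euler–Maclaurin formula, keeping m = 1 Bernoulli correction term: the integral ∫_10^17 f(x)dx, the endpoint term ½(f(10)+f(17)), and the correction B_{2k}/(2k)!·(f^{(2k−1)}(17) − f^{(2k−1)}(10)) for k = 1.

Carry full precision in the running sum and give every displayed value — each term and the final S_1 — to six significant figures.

The integral term ∫_10^17 1/x^2 dx = 0.0411765.
½[f(10) + f(17)] = ½[0.0100000 + 0.00346021] = 0.00673010.
So far: 0.0479066.
Correction k=1: B_{2}/2! · (f^{(1)}(17) − f^{(1)}(10)) = 1/12 · (-0.000407083 − (-0.00200000)) = 0.000132743.

S_1 ≈ 0.0480393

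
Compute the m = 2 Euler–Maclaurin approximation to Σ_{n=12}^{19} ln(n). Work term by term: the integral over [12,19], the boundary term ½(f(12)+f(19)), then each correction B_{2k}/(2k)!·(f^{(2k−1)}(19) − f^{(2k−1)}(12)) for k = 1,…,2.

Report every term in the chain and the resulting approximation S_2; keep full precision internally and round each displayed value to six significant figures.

S_2 ≈ 21.8376

Integral: ∫_12^19 ln(x) dx = 19.1255.
Boundary: ½(f(12) + f(19)) = ½(2.48491 + 2.94444) = 2.71467.
Running total after boundary: 21.8401.
Correction k=1: B_{2}/2! · (f^{(1)}(19) − f^{(1)}(12)) = 1/12 · (0.0526316 − 0.0833333) = -0.00255848.
After k=1: 21.8376.
Correction k=2: B_{4}/4! · (f^{(3)}(19) − f^{(3)}(12)) = −1/720 · (0.000291588 − 0.00115741) = 1.20253e-06.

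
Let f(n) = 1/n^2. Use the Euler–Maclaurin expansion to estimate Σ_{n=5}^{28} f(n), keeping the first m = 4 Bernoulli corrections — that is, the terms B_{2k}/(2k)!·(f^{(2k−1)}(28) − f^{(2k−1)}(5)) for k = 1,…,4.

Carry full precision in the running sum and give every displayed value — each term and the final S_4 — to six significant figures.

S_4 ≈ 0.186239

∫_5^28 1/x^2 dx evaluates to 0.164286.
Endpoint term: (f(5) + f(28))/2 = (0.0400000 + 0.00127551)/2 = 0.0206378.
So far: 0.184923.
Order-1 term: 1/12 · (-9.11079e-05 − (-0.0160000)) = 0.00132574.
Partial sum through k=1: 0.186249.
Order-2 term: −1/720 · (-1.39451e-06 − (-0.00768000)) = -1.06647e-05.
Partial sum through k=2: 0.186239.
Order-3 term: 1/30240 · (-5.33613e-08 − (-0.00921600)) = 3.04760e-07.
Partial sum through k=3: 0.186239.
Order-4 term: −1/1209600 · (-3.81152e-09 − (-0.0206438)) = -1.70667e-08.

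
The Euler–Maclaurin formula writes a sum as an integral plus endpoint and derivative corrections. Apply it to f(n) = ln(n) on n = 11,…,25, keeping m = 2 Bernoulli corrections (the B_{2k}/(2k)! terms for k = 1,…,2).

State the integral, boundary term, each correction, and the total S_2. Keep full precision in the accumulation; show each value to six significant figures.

Integral: ∫_11^25 ln(x) dx = 40.0950.
Endpoint term: (f(11) + f(25))/2 = (2.39790 + 3.21888)/2 = 2.80839.
Running total after boundary: 42.9034.
Correction k=1: B_{2}/2! · (f^{(1)}(25) − f^{(1)}(11)) = 1/12 · (0.0400000 − 0.0909091) = -0.00424242.
Partial sum through k=1: 42.8992.
Correction k=2: B_{4}/4! · (f^{(3)}(25) − f^{(3)}(11)) = −1/720 · (0.000128000 − 0.00150263) = 1.90921e-06.

S_2 ≈ 42.8992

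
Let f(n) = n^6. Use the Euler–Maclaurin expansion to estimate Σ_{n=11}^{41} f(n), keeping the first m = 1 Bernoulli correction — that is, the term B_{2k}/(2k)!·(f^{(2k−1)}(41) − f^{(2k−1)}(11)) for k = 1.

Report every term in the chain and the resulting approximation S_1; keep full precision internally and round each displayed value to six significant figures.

Integral: ∫_11^41 x^6 dx = 2.78193e+10.
Endpoint term: (f(11) + f(41))/2 = (1.77156e+06 + 4.75010e+09)/2 = 2.37594e+09.
Running total after boundary: 3.01952e+10.
k=1: B_{2}/(2)! × [f^{(1)}(41) − f^{(1)}(11)] = 1/12 × (6.95137e+08 − 966306) = 5.78476e+07.

S_1 ≈ 3.02530e+10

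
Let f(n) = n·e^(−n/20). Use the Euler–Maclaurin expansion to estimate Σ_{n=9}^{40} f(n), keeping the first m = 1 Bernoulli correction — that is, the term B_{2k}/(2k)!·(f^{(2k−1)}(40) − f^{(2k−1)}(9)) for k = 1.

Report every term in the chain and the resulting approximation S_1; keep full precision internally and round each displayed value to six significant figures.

S_1 ≈ 212.958

The integral term ∫_9^40 x·e^(−x/20) dx = 207.422.
½[f(9) + f(40)] = ½[5.73865 + 5.41341] = 5.57603.
Running total after boundary: 212.998.
k=1: B_{2}/(2)! × [f^{(1)}(40) − f^{(1)}(9)] = 1/12 × (-0.135335 − 0.350695) = -0.0405026.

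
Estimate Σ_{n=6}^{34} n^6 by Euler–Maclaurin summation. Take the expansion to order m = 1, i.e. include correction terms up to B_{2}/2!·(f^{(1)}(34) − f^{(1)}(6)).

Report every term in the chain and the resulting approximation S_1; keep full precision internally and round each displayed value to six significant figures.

Integral: ∫_6^34 x^6 dx = 7.50330e+09.
Boundary: ½(f(6) + f(34)) = ½(46656.0 + 1.54480e+09) = 7.72426e+08.
So far: 8.27572e+09.
Correction k=1: B_{2}/2! · (f^{(1)}(34) − f^{(1)}(6)) = 1/12 · (2.72613e+08 − 46656.0) = 2.27138e+07.

S_1 ≈ 8.29844e+09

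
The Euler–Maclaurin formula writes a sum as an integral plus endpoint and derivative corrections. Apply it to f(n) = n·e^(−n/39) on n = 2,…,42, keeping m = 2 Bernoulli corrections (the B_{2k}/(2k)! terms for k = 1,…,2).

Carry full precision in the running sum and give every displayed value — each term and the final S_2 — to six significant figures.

Integral: ∫_2^42 x·e^(−x/39) dx = 442.979.
Endpoint term: (f(2) + f(42))/2 = (1.90002 + 14.3070)/2 = 8.10349.
Integral + boundary = 451.082.
Order-1 term: 1/12 · (-0.0262032 − 0.901292) = -0.0772913.
Running total after k=1: 451.005.
Order-2 term: −1/720 · (0.000430691 − 0.00184176) = 1.95982e-06.

S_2 ≈ 451.005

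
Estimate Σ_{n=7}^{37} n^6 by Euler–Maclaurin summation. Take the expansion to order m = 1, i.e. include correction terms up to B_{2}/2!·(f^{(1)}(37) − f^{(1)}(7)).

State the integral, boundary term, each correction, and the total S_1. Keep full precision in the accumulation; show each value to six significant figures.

The integral term ∫_7^37 x^6 dx = 1.35616e+10.
Endpoint term: (f(7) + f(37))/2 = (117649 + 2.56573e+09)/2 = 1.28292e+09.
Integral + boundary = 1.48445e+10.
Order-1 term: 1/12 · (4.16064e+08 − 100842) = 3.46636e+07.

S_1 ≈ 1.48792e+10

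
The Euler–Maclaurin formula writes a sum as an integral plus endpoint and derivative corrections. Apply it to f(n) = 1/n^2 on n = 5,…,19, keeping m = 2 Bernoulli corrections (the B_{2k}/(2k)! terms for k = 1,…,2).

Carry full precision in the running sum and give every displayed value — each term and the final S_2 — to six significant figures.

The integral term ∫_5^19 1/x^2 dx = 0.147368.
½[f(5) + f(19)] = ½[0.0400000 + 0.00277008] = 0.0213850.
Running total after boundary: 0.168753.
Order-1 term: 1/12 · (-0.000291588 − (-0.0160000)) = 0.00130903.
Running total after k=1: 0.170062.
Order-2 term: −1/720 · (-9.69267e-06 − (-0.00768000)) = -1.06532e-05.

S_2 ≈ 0.170052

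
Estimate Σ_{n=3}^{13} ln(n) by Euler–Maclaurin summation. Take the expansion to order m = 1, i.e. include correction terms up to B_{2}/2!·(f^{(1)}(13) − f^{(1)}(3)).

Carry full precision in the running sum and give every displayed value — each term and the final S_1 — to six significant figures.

S_1 ≈ 21.8589

The integral term ∫_3^13 ln(x) dx = 20.0485.
Boundary: ½(f(3) + f(13)) = ½(1.09861 + 2.56495) = 1.83178.
So far: 21.8803.
k=1: B_{2}/(2)! × [f^{(1)}(13) − f^{(1)}(3)] = 1/12 × (0.0769231 − 0.333333) = -0.0213675.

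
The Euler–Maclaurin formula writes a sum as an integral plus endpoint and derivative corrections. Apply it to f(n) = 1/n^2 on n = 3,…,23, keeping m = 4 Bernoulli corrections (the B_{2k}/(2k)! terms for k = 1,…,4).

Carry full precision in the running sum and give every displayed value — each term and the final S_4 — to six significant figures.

∫_3^23 1/x^2 dx evaluates to 0.289855.
½[f(3) + f(23)] = ½[0.111111 + 0.00189036] = 0.0565007.
So far: 0.346356.
Correction k=1: B_{2}/2! · (f^{(1)}(23) − f^{(1)}(3)) = 1/12 · (-0.000164379 − (-0.0740741)) = 0.00615914.
Running total after k=1: 0.352515.
Correction k=2: B_{4}/4! · (f^{(3)}(23) − f^{(3)}(3)) = −1/720 · (-3.72883e-06 − (-0.0987654)) = -0.000137169.
Running total after k=2: 0.352378.
Correction k=3: B_{6}/6! · (f^{(5)}(23) − f^{(5)}(3)) = 1/30240 · (-2.11465e-07 − (-0.329218)) = 1.08868e-05.
Running total after k=3: 0.352389.
Correction k=4: B_{8}/8! · (f^{(7)}(23) − f^{(7)}(3)) = −1/1209600 · (-2.23857e-08 − (-2.04847)) = -1.69351e-06.

S_4 ≈ 0.352387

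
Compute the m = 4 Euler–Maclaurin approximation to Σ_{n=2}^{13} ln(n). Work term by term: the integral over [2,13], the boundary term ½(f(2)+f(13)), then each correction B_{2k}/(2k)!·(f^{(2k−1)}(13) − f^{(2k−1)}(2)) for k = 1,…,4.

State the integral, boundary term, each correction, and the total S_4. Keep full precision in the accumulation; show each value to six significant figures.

S_4 ≈ 22.5522

The integral term ∫_2^13 ln(x) dx = 20.9580.
Boundary: ½(f(2) + f(13)) = ½(0.693147 + 2.56495) = 1.62905.
So far: 22.5871.
Correction k=1: B_{2}/2! · (f^{(1)}(13) − f^{(1)}(2)) = 1/12 · (0.0769231 − 0.500000) = -0.0352564.
Partial sum through k=1: 22.5518.
Correction k=2: B_{4}/4! · (f^{(3)}(13) − f^{(3)}(2)) = −1/720 · (0.000910332 − 0.250000) = 0.000345958.
Partial sum through k=2: 22.5522.
Correction k=3: B_{6}/6! · (f^{(5)}(13) − f^{(5)}(2)) = 1/30240 · (6.46390e-05 − 0.750000) = -2.47994e-05.
Partial sum through k=3: 22.5522.
Correction k=4: B_{8}/8! · (f^{(7)}(13) − f^{(7)}(2)) = −1/1209600 · (1.14744e-05 − 5.62500) = 4.65029e-06.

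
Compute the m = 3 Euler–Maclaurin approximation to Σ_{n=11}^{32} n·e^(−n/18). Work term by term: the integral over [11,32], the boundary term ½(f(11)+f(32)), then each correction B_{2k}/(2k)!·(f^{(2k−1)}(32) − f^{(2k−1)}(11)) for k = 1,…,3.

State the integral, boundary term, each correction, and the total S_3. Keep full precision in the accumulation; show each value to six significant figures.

The integral term ∫_11^32 x·e^(−x/18) dx = 131.202.
Boundary: ½(f(11) + f(32)) = ½(5.97022 + 5.40843) = 5.68932.
Integral + boundary = 136.892.
k=1: B_{2}/(2)! × [f^{(1)}(32) − f^{(1)}(11)] = 1/12 × (-0.131455 − 0.211068) = -0.0285436.
Partial sum through k=1: 136.863.
k=2: B_{4}/(4)! × [f^{(3)}(32) − f^{(3)}(11)] = −1/720 × (0.000637567 − 0.00400174) = 4.67246e-06.
Partial sum through k=2: 136.863.
k=3: B_{6}/(6)! × [f^{(5)}(32) − f^{(5)}(11)] = 1/30240 × (5.18784e-06 − 2.26915e-05) = -5.78823e-10.

S_3 ≈ 136.863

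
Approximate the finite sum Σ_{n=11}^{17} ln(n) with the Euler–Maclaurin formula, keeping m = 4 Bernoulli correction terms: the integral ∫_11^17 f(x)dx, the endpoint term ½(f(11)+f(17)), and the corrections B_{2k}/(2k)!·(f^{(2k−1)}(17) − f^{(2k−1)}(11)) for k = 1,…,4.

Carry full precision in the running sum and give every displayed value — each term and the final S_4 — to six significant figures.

The integral term ∫_11^17 ln(x) dx = 15.7878.
Endpoint term: (f(11) + f(17))/2 = (2.39790 + 2.83321)/2 = 2.61555.
So far: 18.4033.
Correction k=1: B_{2}/2! · (f^{(1)}(17) − f^{(1)}(11)) = 1/12 · (0.0588235 − 0.0909091) = -0.00267380.
Partial sum through k=1: 18.4007.
Correction k=2: B_{4}/4! · (f^{(3)}(17) − f^{(3)}(11)) = −1/720 · (0.000407083 − 0.00150263) = 1.52159e-06.
Partial sum through k=2: 18.4007.
Correction k=3: B_{6}/6! · (f^{(5)}(17) − f^{(5)}(11)) = 1/30240 · (1.69031e-05 − 0.000149021) = -4.36898e-09.
Partial sum through k=3: 18.4007.
Correction k=4: B_{8}/8! · (f^{(7)}(17) − f^{(7)}(11)) = −1/1209600 · (1.75465e-06 − 3.69474e-05) = 2.90945e-11.

S_4 ≈ 18.4007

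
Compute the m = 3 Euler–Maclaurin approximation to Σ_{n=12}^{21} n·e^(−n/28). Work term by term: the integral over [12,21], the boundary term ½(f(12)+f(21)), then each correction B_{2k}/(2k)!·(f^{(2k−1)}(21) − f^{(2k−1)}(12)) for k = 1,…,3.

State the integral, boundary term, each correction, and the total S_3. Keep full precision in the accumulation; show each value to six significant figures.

S_3 ≈ 90.3721

Integral: ∫_12^21 x·e^(−x/28) dx = 81.5248.
Boundary: ½(f(12) + f(21)) = ½(7.81727 + 9.91970) = 8.86848.
So far: 90.3933.
Correction k=1: B_{2}/2! · (f^{(1)}(21) − f^{(1)}(12)) = 1/12 · (0.118092 − 0.372251) = -0.0211799.
After k=1: 90.3721.
Correction k=2: B_{4}/4! · (f^{(3)}(21) − f^{(3)}(12)) = −1/720 · (0.00135564 − 0.00213664) = 1.08472e-06.
After k=2: 90.3721.
Correction k=3: B_{6}/6! · (f^{(5)}(21) − f^{(5)}(12)) = 1/30240 · (3.26615e-06 − 4.84500e-06) = -5.22106e-11.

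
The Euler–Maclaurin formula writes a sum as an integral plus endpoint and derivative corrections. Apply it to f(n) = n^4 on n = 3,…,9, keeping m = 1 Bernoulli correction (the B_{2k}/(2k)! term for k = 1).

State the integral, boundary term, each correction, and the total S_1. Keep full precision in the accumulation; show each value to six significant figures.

The integral term ∫_3^9 x^4 dx = 11761.2.
½[f(3) + f(9)] = ½[81.0000 + 6561.00] = 3321.00.
So far: 15082.2.
k=1: B_{2}/(2)! × [f^{(1)}(9) − f^{(1)}(3)] = 1/12 × (2916.00 − 108.000) = 234.000.

S_1 ≈ 15316.2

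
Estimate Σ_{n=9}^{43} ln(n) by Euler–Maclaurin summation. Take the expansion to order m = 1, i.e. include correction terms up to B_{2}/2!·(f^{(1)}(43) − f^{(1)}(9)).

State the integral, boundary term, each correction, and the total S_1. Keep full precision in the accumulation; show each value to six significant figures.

S_1 ≈ 110.928

The integral term ∫_9^43 ln(x) dx = 107.957.
Boundary: ½(f(9) + f(43)) = ½(2.19722 + 3.76120) = 2.97921.
Integral + boundary = 110.936.
Correction k=1: B_{2}/2! · (f^{(1)}(43) − f^{(1)}(9)) = 1/12 · (0.0232558 − 0.111111) = -0.00732127.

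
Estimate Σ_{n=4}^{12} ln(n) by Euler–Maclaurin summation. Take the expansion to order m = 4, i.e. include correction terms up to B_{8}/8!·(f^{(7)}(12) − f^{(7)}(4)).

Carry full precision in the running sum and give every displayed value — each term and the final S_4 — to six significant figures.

The integral term ∫_4^12 ln(x) dx = 16.2737.
Endpoint term: (f(4) + f(12))/2 = (1.38629 + 2.48491)/2 = 1.93560.
So far: 18.2093.
Order-1 term: 1/12 · (0.0833333 − 0.250000) = -0.0138889.
After k=1: 18.1954.
Order-2 term: −1/720 · (0.00115741 − 0.0312500) = 4.17953e-05.
After k=2: 18.1955.
Order-3 term: 1/30240 · (9.64506e-05 − 0.0234375) = -7.71860e-07.
After k=3: 18.1955.
Order-4 term: −1/1209600 · (2.00939e-05 − 0.0439453) = 3.63138e-08.

S_4 ≈ 18.1955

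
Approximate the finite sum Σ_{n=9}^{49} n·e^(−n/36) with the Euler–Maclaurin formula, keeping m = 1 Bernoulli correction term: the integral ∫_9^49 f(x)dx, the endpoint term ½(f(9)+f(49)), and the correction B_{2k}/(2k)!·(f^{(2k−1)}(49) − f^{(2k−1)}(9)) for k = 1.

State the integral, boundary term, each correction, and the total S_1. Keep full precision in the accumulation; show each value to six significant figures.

∫_9^49 x·e^(−x/36) dx evaluates to 477.147.
Boundary: ½(f(9) + f(49)) = ½(7.00921 + 12.5624) = 9.78581.
Running total after boundary: 486.933.
k=1: B_{2}/(2)! × [f^{(1)}(49) − f^{(1)}(9)] = 1/12 × (-0.0925801 − 0.584101) = -0.0563901.

S_1 ≈ 486.877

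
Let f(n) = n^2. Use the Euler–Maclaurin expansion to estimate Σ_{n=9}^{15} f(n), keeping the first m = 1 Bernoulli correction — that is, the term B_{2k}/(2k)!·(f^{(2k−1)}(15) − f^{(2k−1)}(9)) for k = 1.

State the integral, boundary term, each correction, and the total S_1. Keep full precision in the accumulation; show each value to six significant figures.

Integral: ∫_9^15 x^2 dx = 882.000.
Boundary: ½(f(9) + f(15)) = ½(81.0000 + 225.000) = 153.000.
Integral + boundary = 1035.00.
Correction k=1: B_{2}/2! · (f^{(1)}(15) − f^{(1)}(9)) = 1/12 · (30.0000 − 18.0000) = 1.00000.

S_1 ≈ 1036.00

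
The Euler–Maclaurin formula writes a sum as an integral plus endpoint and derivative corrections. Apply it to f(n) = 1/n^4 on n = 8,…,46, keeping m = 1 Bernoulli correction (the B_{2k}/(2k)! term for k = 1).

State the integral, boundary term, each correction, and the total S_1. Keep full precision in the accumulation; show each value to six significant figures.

S_1 ≈ 0.000779970

∫_8^46 1/x^4 dx evaluates to 0.000647617.
½[f(8) + f(46)] = ½[0.000244141 + 2.23341e-07] = 0.000122182.
Integral + boundary = 0.000769799.
k=1: B_{2}/(2)! × [f^{(1)}(46) − f^{(1)}(8)] = 1/12 × (-1.94210e-08 − (-0.000122070)) = 1.01709e-05.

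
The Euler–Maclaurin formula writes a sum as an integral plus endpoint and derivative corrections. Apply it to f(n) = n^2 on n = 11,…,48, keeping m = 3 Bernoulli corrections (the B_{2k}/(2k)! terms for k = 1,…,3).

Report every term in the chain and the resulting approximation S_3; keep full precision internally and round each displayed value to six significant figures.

S_3 ≈ 37639.0

The integral term ∫_11^48 x^2 dx = 36420.3.
Boundary: ½(f(11) + f(48)) = ½(121.000 + 2304.00) = 1212.50.
Integral + boundary = 37632.8.
k=1: B_{2}/(2)! × [f^{(1)}(48) − f^{(1)}(11)] = 1/12 × (96.0000 − 22.0000) = 6.16667.
After k=1: 37639.0.
k=2: B_{4}/(4)! × [f^{(3)}(48) − f^{(3)}(11)] = −1/720 × (0.00000 − 0.00000) = 0.00000.
After k=2: 37639.0.
k=3: B_{6}/(6)! × [f^{(5)}(48) − f^{(5)}(11)] = 1/30240 × (0.00000 − 0.00000) = 0.00000.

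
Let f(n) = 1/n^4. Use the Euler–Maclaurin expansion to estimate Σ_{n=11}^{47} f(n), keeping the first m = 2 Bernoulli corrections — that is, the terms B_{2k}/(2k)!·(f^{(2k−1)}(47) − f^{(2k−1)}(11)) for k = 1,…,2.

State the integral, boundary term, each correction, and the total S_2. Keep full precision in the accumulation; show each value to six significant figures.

The integral term ∫_11^47 1/x^4 dx = 0.000247228.
Boundary: ½(f(11) + f(47)) = ½(6.83013e-05 + 2.04931e-07) = 3.42531e-05.
So far: 0.000281481.
Correction k=1: B_{2}/2! · (f^{(1)}(47) − f^{(1)}(11)) = 1/12 · (-1.74410e-08 − (-2.48369e-05)) = 2.06828e-06.
After k=1: 0.000283549.
Correction k=2: B_{4}/4! · (f^{(3)}(47) − f^{(3)}(11)) = −1/720 · (-2.36862e-10 − (-6.15790e-06)) = -8.55231e-09.

S_2 ≈ 0.000283541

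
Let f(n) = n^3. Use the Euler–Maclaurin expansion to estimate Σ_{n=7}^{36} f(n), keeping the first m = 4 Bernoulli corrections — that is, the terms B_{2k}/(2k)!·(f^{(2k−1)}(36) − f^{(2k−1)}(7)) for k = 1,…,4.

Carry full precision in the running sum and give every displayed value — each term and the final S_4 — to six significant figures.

Integral: ∫_7^36 x^3 dx = 419304.
½[f(7) + f(36)] = ½[343.000 + 46656.0] = 23499.5.
So far: 442803.
Order-1 term: 1/12 · (3888.00 − 147.000) = 311.750.
Partial sum through k=1: 443115.
Order-2 term: −1/720 · (6.00000 − 6.00000) = 0.00000.
Partial sum through k=2: 443115.
Order-3 term: 1/30240 · (0.00000 − 0.00000) = 0.00000.
Partial sum through k=3: 443115.
Order-4 term: −1/1209600 · (0.00000 − 0.00000) = 0.00000.

S_4 ≈ 443115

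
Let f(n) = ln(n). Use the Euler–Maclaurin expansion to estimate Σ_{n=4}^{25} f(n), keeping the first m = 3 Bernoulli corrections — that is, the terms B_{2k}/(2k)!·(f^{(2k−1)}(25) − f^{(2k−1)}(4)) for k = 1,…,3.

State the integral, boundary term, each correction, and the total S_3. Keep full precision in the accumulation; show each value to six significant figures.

S_3 ≈ 56.2118

The integral term ∫_4^25 ln(x) dx = 53.9267.
Boundary: ½(f(4) + f(25)) = ½(1.38629 + 3.21888) = 2.30259.
Running total after boundary: 56.2293.
k=1: B_{2}/(2)! × [f^{(1)}(25) − f^{(1)}(4)] = 1/12 × (0.0400000 − 0.250000) = -0.0175000.
After k=1: 56.2118.
k=2: B_{4}/(4)! × [f^{(3)}(25) − f^{(3)}(4)] = −1/720 × (0.000128000 − 0.0312500) = 4.32250e-05.
After k=2: 56.2118.
k=3: B_{6}/(6)! × [f^{(5)}(25) − f^{(5)}(4)] = 1/30240 × (2.45760e-06 − 0.0234375) = -7.74968e-07.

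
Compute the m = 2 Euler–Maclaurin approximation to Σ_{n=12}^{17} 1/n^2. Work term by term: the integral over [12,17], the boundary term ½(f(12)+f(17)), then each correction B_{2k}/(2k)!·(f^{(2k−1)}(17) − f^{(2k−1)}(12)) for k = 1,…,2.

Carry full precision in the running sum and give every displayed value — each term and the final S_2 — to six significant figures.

∫_12^17 1/x^2 dx evaluates to 0.0245098.
Endpoint term: (f(12) + f(17))/2 = (0.00694444 + 0.00346021)/2 = 0.00520233.
Integral + boundary = 0.0297121.
Correction k=1: B_{2}/2! · (f^{(1)}(17) − f^{(1)}(12)) = 1/12 · (-0.000407083 − (-0.00115741)) = 6.25270e-05.
Running total after k=1: 0.0297747.
Correction k=2: B_{4}/4! · (f^{(3)}(17) − f^{(3)}(12)) = −1/720 · (-1.69031e-05 − (-9.64506e-05)) = -1.10483e-07.

S_2 ≈ 0.0297745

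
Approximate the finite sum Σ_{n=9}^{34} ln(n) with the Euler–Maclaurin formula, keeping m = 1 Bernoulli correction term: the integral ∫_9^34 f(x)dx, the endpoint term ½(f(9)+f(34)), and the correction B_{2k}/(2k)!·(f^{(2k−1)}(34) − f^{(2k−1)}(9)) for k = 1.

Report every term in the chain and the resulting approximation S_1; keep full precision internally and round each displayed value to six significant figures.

Integral: ∫_9^34 ln(x) dx = 75.1212.
½[f(9) + f(34)] = ½[2.19722 + 3.52636] = 2.86179.
Running total after boundary: 77.9830.
Correction k=1: B_{2}/2! · (f^{(1)}(34) − f^{(1)}(9)) = 1/12 · (0.0294118 − 0.111111) = -0.00680828.

S_1 ≈ 77.9762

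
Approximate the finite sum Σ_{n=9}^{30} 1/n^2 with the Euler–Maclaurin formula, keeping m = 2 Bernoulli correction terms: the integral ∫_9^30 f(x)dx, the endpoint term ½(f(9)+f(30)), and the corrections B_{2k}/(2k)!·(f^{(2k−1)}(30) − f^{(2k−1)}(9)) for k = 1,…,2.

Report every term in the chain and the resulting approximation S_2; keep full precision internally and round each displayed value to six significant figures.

The integral term ∫_9^30 1/x^2 dx = 0.0777778.
Boundary: ½(f(9) + f(30)) = ½(0.0123457 + 0.00111111) = 0.00672840.
Running total after boundary: 0.0845062.
k=1: B_{2}/(2)! × [f^{(1)}(30) − f^{(1)}(9)] = 1/12 × (-7.40741e-05 − (-0.00274348)) = 0.000222451.
Partial sum through k=1: 0.0847286.
k=2: B_{4}/(4)! × [f^{(3)}(30) − f^{(3)}(9)] = −1/720 × (-9.87654e-07 − (-0.000406442)) = -5.63131e-07.

S_2 ≈ 0.0847281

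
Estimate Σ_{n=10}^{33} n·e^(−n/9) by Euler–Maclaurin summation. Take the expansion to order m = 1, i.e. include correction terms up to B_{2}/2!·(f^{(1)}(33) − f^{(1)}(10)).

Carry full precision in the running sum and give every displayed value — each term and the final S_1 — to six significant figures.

∫_10^33 x·e^(−x/9) dx evaluates to 46.6297.
Boundary: ½(f(10) + f(33)) = ½(3.29193 + 0.843531) = 2.06773.
So far: 48.6975.
Order-1 term: 1/12 · (-0.0681641 − (-0.0365770)) = -0.00263226.

S_1 ≈ 48.6948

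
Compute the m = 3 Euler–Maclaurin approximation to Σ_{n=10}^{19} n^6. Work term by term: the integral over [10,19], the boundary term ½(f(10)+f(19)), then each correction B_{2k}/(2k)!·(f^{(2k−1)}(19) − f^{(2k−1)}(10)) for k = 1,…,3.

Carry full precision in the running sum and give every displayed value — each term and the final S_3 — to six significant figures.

Integral: ∫_10^19 x^6 dx = 1.26267e+08.
Boundary: ½(f(10) + f(19)) = ½(1.00000e+06 + 4.70459e+07) = 2.40229e+07.
Running total after boundary: 1.50290e+08.
k=1: B_{2}/(2)! × [f^{(1)}(19) − f^{(1)}(10)] = 1/12 × (1.48566e+07 − 600000) = 1.18805e+06.
Running total after k=1: 1.51478e+08.
k=2: B_{4}/(4)! × [f^{(3)}(19) − f^{(3)}(10)] = −1/720 × (823080 − 120000) = -976.500.
Running total after k=2: 1.51477e+08.
k=3: B_{6}/(6)! × [f^{(5)}(19) − f^{(5)}(10)] = 1/30240 × (13680.0 − 7200.00) = 0.214286.

S_3 ≈ 1.51477e+08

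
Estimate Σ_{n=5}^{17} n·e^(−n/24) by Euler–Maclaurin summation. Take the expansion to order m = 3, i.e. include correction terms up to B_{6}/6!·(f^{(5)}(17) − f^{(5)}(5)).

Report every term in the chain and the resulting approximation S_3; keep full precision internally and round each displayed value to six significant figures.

Integral: ∫_5^17 x·e^(−x/24) dx = 80.5228.
Endpoint term: (f(5) + f(17))/2 = (4.05968 + 8.37189)/2 = 6.21579.
Running total after boundary: 86.7386.
Order-1 term: 1/12 · (0.143635 − 0.642783) = -0.0415956.
After k=1: 86.6970.
Order-2 term: −1/720 · (0.00195931 − 0.00393517) = 2.74424e-06.
After k=2: 86.6970.
Order-3 term: 1/30240 · (6.37024e-06 − 1.17264e-05) = -1.77121e-10.

S_3 ≈ 86.6970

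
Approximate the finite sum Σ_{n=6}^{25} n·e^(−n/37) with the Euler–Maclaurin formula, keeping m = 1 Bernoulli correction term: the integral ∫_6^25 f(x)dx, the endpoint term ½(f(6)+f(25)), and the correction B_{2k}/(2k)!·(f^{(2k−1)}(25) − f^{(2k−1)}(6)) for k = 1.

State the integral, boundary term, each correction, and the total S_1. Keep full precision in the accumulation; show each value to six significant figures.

S_1 ≈ 194.482

∫_6^25 x·e^(−x/37) dx evaluates to 185.617.
Boundary: ½(f(6) + f(25)) = ½(5.10182 + 12.7203) = 8.91107.
Integral + boundary = 194.528.
Correction k=1: B_{2}/2! · (f^{(1)}(25) − f^{(1)}(6)) = 1/12 · (0.165020 − 0.712416) = -0.0456163.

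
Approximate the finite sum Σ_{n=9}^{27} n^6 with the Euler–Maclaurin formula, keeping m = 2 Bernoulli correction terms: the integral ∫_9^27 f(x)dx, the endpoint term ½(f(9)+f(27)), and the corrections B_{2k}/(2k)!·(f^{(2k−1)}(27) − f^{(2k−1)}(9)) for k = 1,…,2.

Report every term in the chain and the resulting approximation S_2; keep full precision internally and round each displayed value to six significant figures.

∫_9^27 x^6 dx evaluates to 1.49365e+09.
Boundary: ½(f(9) + f(27)) = ½(531441 + 3.87420e+08) = 1.93976e+08.
Running total after boundary: 1.68763e+09.
Correction k=1: B_{2}/2! · (f^{(1)}(27) − f^{(1)}(9)) = 1/12 · (8.60934e+07 − 354294) = 7.14493e+06.
Running total after k=1: 1.69477e+09.
Correction k=2: B_{4}/4! · (f^{(3)}(27) − f^{(3)}(9)) = −1/720 · (2.36196e+06 − 87480.0) = -3159.00.

S_2 ≈ 1.69477e+09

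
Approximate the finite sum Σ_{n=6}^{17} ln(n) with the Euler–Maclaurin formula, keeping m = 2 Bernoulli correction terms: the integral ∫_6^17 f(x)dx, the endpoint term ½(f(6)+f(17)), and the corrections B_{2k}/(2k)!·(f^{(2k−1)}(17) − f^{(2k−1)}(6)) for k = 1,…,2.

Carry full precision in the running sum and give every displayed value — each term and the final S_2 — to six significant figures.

The integral term ∫_6^17 ln(x) dx = 26.4141.
Boundary: ½(f(6) + f(17)) = ½(1.79176 + 2.83321) = 2.31249.
Integral + boundary = 28.7266.
Order-1 term: 1/12 · (0.0588235 − 0.166667) = -0.00898693.
Partial sum through k=1: 28.7176.
Order-2 term: −1/720 · (0.000407083 − 0.00925926) = 1.22947e-05.

S_2 ≈ 28.7176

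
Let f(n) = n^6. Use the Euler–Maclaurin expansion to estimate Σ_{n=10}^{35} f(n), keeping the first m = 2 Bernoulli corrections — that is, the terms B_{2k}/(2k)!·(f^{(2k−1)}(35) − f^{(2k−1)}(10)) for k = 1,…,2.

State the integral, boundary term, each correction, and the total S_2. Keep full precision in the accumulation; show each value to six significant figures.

S_2 ≈ 1.01357e+10

Integral: ∫_10^35 x^6 dx = 9.18990e+09.
Boundary: ½(f(10) + f(35)) = ½(1.00000e+06 + 1.83827e+09) = 9.19633e+08.
Integral + boundary = 1.01095e+10.
k=1: B_{2}/(2)! × [f^{(1)}(35) − f^{(1)}(10)] = 1/12 × (3.15131e+08 − 600000) = 2.62109e+07.
Partial sum through k=1: 1.01357e+10.
k=2: B_{4}/(4)! × [f^{(3)}(35) − f^{(3)}(10)] = −1/720 × (5.14500e+06 − 120000) = -6979.17.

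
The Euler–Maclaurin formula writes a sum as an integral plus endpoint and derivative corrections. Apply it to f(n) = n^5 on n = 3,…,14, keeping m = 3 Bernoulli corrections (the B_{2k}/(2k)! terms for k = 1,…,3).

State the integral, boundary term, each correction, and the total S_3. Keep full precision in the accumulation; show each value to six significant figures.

Integral: ∫_3^14 x^5 dx = 1.25480e+06.
Endpoint term: (f(3) + f(14))/2 = (243.000 + 537824)/2 = 269034.
So far: 1.52383e+06.
k=1: B_{2}/(2)! × [f^{(1)}(14) − f^{(1)}(3)] = 1/12 × (192080 − 405.000) = 15972.9.
Running total after k=1: 1.53981e+06.
k=2: B_{4}/(4)! × [f^{(3)}(14) − f^{(3)}(3)] = −1/720 × (11760.0 − 540.000) = -15.5833.
Running total after k=2: 1.53979e+06.
k=3: B_{6}/(6)! × [f^{(5)}(14) − f^{(5)}(3)] = 1/30240 × (120.000 − 120.000) = 0.00000.

S_3 ≈ 1.53979e+06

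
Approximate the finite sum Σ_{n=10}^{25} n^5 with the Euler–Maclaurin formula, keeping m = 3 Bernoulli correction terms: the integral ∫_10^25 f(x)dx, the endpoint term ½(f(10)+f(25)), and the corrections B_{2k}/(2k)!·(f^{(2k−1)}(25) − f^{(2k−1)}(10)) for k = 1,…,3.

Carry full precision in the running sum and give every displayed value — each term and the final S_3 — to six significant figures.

S_3 ≈ 4.56148e+07

The integral term ∫_10^25 x^5 dx = 4.05234e+07.
Endpoint term: (f(10) + f(25))/2 = (100000 + 9.76562e+06)/2 = 4.93281e+06.
Integral + boundary = 4.54562e+07.
Correction k=1: B_{2}/2! · (f^{(1)}(25) − f^{(1)}(10)) = 1/12 · (1.95312e+06 − 50000.0) = 158594.
After k=1: 4.56148e+07.
Correction k=2: B_{4}/4! · (f^{(3)}(25) − f^{(3)}(10)) = −1/720 · (37500.0 − 6000.00) = -43.7500.
After k=2: 4.56148e+07.
Correction k=3: B_{6}/6! · (f^{(5)}(25) − f^{(5)}(10)) = 1/30240 · (120.000 − 120.000) = 0.00000.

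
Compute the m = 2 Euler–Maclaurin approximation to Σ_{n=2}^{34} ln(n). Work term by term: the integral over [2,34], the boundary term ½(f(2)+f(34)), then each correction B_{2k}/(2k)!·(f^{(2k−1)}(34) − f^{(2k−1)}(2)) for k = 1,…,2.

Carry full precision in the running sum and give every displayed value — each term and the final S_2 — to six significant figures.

The integral term ∫_2^34 ln(x) dx = 86.5100.
Boundary: ½(f(2) + f(34)) = ½(0.693147 + 3.52636) = 2.10975.
Integral + boundary = 88.6197.
Correction k=1: B_{2}/2! · (f^{(1)}(34) − f^{(1)}(2)) = 1/12 · (0.0294118 − 0.500000) = -0.0392157.
After k=1: 88.5805.
Correction k=2: B_{4}/4! · (f^{(3)}(34) − f^{(3)}(2)) = −1/720 · (5.08854e-05 − 0.250000) = 0.000347152.

S_2 ≈ 88.5808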